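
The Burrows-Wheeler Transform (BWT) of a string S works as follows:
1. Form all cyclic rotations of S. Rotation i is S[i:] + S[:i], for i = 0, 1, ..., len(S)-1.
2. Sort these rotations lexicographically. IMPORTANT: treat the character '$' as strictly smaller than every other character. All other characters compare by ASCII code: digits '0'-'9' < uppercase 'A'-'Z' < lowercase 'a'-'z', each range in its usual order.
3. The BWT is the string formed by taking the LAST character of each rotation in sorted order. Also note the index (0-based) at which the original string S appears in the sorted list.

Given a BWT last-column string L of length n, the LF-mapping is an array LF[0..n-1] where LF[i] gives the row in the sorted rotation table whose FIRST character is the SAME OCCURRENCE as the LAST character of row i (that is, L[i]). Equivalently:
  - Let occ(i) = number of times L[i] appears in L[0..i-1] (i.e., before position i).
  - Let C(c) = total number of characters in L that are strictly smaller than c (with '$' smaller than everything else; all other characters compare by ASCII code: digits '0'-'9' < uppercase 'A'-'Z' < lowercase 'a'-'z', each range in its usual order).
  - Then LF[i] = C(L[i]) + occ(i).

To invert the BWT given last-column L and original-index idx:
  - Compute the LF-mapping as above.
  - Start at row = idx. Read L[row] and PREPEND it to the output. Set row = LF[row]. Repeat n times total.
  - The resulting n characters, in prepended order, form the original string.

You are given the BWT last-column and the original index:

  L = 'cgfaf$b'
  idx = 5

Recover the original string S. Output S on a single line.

Answer: ffbgac$

Derivation:
LF mapping: 3 6 4 1 5 0 2
Walk LF starting at row 5, prepending L[row]:
  step 1: row=5, L[5]='$', prepend. Next row=LF[5]=0
  step 2: row=0, L[0]='c', prepend. Next row=LF[0]=3
  step 3: row=3, L[3]='a', prepend. Next row=LF[3]=1
  step 4: row=1, L[1]='g', prepend. Next row=LF[1]=6
  step 5: row=6, L[6]='b', prepend. Next row=LF[6]=2
  step 6: row=2, L[2]='f', prepend. Next row=LF[2]=4
  step 7: row=4, L[4]='f', prepend. Next row=LF[4]=5
Reversed output: ffbgac$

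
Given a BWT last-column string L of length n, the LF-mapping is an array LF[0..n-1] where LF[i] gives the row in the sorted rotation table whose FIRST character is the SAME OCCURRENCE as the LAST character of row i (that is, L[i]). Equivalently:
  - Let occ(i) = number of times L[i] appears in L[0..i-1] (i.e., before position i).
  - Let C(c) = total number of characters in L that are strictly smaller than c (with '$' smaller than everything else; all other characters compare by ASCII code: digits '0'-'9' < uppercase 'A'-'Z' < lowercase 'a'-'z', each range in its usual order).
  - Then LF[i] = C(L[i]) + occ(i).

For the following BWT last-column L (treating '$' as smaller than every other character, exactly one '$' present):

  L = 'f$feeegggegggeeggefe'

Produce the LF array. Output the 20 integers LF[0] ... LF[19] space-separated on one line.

Answer: 9 0 10 1 2 3 12 13 14 4 15 16 17 5 6 18 19 7 11 8

Derivation:
Char counts: '$':1, 'e':8, 'f':3, 'g':8
C (first-col start): C('$')=0, C('e')=1, C('f')=9, C('g')=12
L[0]='f': occ=0, LF[0]=C('f')+0=9+0=9
L[1]='$': occ=0, LF[1]=C('$')+0=0+0=0
L[2]='f': occ=1, LF[2]=C('f')+1=9+1=10
L[3]='e': occ=0, LF[3]=C('e')+0=1+0=1
L[4]='e': occ=1, LF[4]=C('e')+1=1+1=2
L[5]='e': occ=2, LF[5]=C('e')+2=1+2=3
L[6]='g': occ=0, LF[6]=C('g')+0=12+0=12
L[7]='g': occ=1, LF[7]=C('g')+1=12+1=13
L[8]='g': occ=2, LF[8]=C('g')+2=12+2=14
L[9]='e': occ=3, LF[9]=C('e')+3=1+3=4
L[10]='g': occ=3, LF[10]=C('g')+3=12+3=15
L[11]='g': occ=4, LF[11]=C('g')+4=12+4=16
L[12]='g': occ=5, LF[12]=C('g')+5=12+5=17
L[13]='e': occ=4, LF[13]=C('e')+4=1+4=5
L[14]='e': occ=5, LF[14]=C('e')+5=1+5=6
L[15]='g': occ=6, LF[15]=C('g')+6=12+6=18
L[16]='g': occ=7, LF[16]=C('g')+7=12+7=19
L[17]='e': occ=6, LF[17]=C('e')+6=1+6=7
L[18]='f': occ=2, LF[18]=C('f')+2=9+2=11
L[19]='e': occ=7, LF[19]=C('e')+7=1+7=8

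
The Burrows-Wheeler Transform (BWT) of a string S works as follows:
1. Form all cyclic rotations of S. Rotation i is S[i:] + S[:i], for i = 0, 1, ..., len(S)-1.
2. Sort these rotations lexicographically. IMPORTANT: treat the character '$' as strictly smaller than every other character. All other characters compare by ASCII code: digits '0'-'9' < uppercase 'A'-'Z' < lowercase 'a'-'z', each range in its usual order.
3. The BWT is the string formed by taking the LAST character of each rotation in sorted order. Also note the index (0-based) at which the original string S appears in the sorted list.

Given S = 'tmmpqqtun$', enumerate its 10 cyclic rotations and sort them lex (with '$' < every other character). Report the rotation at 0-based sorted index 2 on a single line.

Answer: mpqqtun$tm

Derivation:
All 10 rotations (rotation i = S[i:]+S[:i]):
  rot[0] = tmmpqqtun$
  rot[1] = mmpqqtun$t
  rot[2] = mpqqtun$tm
  rot[3] = pqqtun$tmm
  rot[4] = qqtun$tmmp
  rot[5] = qtun$tmmpq
  rot[6] = tun$tmmpqq
  rot[7] = un$tmmpqqt
  rot[8] = n$tmmpqqtu
  rot[9] = $tmmpqqtun
Sorted (with $ < everything):
  sorted[0] = $tmmpqqtun
  sorted[1] = mmpqqtun$t
  sorted[2] = mpqqtun$tm
  sorted[3] = n$tmmpqqtu
  sorted[4] = pqqtun$tmm
  sorted[5] = qqtun$tmmp
  sorted[6] = qtun$tmmpq
  sorted[7] = tmmpqqtun$
  sorted[8] = tun$tmmpqq
  sorted[9] = un$tmmpqqt
sorted[2] = mpqqtun$tm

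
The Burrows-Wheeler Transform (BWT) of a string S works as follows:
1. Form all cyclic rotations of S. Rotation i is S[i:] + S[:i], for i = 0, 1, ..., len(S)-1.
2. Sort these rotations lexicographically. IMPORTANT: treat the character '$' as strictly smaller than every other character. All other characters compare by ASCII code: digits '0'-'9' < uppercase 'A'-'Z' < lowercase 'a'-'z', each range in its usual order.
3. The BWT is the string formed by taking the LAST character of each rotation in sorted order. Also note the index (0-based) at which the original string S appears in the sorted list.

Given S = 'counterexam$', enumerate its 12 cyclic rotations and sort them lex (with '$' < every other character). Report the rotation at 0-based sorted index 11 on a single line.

All 12 rotations (rotation i = S[i:]+S[:i]):
  rot[0] = counterexam$
  rot[1] = ounterexam$c
  rot[2] = unterexam$co
  rot[3] = nterexam$cou
  rot[4] = terexam$coun
  rot[5] = erexam$count
  rot[6] = rexam$counte
  rot[7] = exam$counter
  rot[8] = xam$countere
  rot[9] = am$counterex
  rot[10] = m$counterexa
  rot[11] = $counterexam
Sorted (with $ < everything):
  sorted[0] = $counterexam
  sorted[1] = am$counterex
  sorted[2] = counterexam$
  sorted[3] = erexam$count
  sorted[4] = exam$counter
  sorted[5] = m$counterexa
  sorted[6] = nterexam$cou
  sorted[7] = ounterexam$c
  sorted[8] = rexam$counte
  sorted[9] = terexam$coun
  sorted[10] = unterexam$co
  sorted[11] = xam$countere
sorted[11] = xam$countere

Answer: xam$countere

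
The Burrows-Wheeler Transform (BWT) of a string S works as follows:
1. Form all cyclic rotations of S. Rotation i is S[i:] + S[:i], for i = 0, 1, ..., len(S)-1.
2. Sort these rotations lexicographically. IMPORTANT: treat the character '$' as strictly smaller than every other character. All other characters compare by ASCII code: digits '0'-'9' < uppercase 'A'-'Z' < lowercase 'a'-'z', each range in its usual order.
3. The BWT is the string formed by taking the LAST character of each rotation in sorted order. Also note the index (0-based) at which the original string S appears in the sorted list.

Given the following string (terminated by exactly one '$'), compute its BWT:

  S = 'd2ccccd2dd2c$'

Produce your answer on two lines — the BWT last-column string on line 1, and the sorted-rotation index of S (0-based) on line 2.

Answer: cddd22cccd$c2
10

Derivation:
All 13 rotations (rotation i = S[i:]+S[:i]):
  rot[0] = d2ccccd2dd2c$
  rot[1] = 2ccccd2dd2c$d
  rot[2] = ccccd2dd2c$d2
  rot[3] = cccd2dd2c$d2c
  rot[4] = ccd2dd2c$d2cc
  rot[5] = cd2dd2c$d2ccc
  rot[6] = d2dd2c$d2cccc
  rot[7] = 2dd2c$d2ccccd
  rot[8] = dd2c$d2ccccd2
  rot[9] = d2c$d2ccccd2d
  rot[10] = 2c$d2ccccd2dd
  rot[11] = c$d2ccccd2dd2
  rot[12] = $d2ccccd2dd2c
Sorted (with $ < everything):
  sorted[0] = $d2ccccd2dd2c  (last char: 'c')
  sorted[1] = 2c$d2ccccd2dd  (last char: 'd')
  sorted[2] = 2ccccd2dd2c$d  (last char: 'd')
  sorted[3] = 2dd2c$d2ccccd  (last char: 'd')
  sorted[4] = c$d2ccccd2dd2  (last char: '2')
  sorted[5] = ccccd2dd2c$d2  (last char: '2')
  sorted[6] = cccd2dd2c$d2c  (last char: 'c')
  sorted[7] = ccd2dd2c$d2cc  (last char: 'c')
  sorted[8] = cd2dd2c$d2ccc  (last char: 'c')
  sorted[9] = d2c$d2ccccd2d  (last char: 'd')
  sorted[10] = d2ccccd2dd2c$  (last char: '$')
  sorted[11] = d2dd2c$d2cccc  (last char: 'c')
  sorted[12] = dd2c$d2ccccd2  (last char: '2')
Last column: cddd22cccd$c2
Original string S is at sorted index 10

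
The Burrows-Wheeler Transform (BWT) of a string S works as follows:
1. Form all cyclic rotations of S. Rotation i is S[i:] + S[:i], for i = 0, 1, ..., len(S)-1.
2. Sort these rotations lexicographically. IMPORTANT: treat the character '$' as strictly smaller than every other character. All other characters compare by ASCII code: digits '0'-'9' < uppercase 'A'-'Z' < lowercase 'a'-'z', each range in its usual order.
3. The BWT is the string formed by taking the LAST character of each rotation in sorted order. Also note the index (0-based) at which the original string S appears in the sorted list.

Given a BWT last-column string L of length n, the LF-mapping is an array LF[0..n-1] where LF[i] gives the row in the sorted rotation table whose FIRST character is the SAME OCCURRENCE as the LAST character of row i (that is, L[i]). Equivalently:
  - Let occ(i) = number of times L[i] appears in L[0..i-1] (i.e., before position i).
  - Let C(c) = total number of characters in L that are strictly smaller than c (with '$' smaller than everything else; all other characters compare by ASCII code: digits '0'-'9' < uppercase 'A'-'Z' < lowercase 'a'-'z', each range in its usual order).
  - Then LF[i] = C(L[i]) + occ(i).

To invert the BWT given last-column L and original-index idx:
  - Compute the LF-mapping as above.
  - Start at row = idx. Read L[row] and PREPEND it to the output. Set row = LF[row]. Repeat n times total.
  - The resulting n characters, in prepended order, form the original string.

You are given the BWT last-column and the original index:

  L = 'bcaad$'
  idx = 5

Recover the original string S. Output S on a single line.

Answer: dcaab$

Derivation:
LF mapping: 3 4 1 2 5 0
Walk LF starting at row 5, prepending L[row]:
  step 1: row=5, L[5]='$', prepend. Next row=LF[5]=0
  step 2: row=0, L[0]='b', prepend. Next row=LF[0]=3
  step 3: row=3, L[3]='a', prepend. Next row=LF[3]=2
  step 4: row=2, L[2]='a', prepend. Next row=LF[2]=1
  step 5: row=1, L[1]='c', prepend. Next row=LF[1]=4
  step 6: row=4, L[4]='d', prepend. Next row=LF[4]=5
Reversed output: dcaab$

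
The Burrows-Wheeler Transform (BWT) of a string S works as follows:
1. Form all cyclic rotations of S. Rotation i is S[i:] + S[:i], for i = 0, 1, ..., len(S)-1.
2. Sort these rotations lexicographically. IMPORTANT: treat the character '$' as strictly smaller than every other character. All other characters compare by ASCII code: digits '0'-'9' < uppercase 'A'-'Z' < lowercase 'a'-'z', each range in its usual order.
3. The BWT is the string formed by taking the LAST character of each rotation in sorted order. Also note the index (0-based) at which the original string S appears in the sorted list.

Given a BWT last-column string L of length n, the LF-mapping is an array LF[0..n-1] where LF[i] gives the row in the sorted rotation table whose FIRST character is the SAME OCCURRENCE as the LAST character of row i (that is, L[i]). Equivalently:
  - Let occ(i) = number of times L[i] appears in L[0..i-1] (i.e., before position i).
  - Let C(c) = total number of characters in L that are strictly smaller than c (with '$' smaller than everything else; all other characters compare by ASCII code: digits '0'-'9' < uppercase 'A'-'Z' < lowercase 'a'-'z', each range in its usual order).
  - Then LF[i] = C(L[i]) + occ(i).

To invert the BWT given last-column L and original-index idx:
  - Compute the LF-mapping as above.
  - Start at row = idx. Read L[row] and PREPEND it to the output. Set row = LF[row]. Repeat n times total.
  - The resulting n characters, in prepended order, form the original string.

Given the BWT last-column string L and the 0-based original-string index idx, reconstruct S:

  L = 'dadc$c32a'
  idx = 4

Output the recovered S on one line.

Answer: ad3cca2d$

Derivation:
LF mapping: 7 3 8 5 0 6 2 1 4
Walk LF starting at row 4, prepending L[row]:
  step 1: row=4, L[4]='$', prepend. Next row=LF[4]=0
  step 2: row=0, L[0]='d', prepend. Next row=LF[0]=7
  step 3: row=7, L[7]='2', prepend. Next row=LF[7]=1
  step 4: row=1, L[1]='a', prepend. Next row=LF[1]=3
  step 5: row=3, L[3]='c', prepend. Next row=LF[3]=5
  step 6: row=5, L[5]='c', prepend. Next row=LF[5]=6
  step 7: row=6, L[6]='3', prepend. Next row=LF[6]=2
  step 8: row=2, L[2]='d', prepend. Next row=LF[2]=8
  step 9: row=8, L[8]='a', prepend. Next row=LF[8]=4
Reversed output: ad3cca2d$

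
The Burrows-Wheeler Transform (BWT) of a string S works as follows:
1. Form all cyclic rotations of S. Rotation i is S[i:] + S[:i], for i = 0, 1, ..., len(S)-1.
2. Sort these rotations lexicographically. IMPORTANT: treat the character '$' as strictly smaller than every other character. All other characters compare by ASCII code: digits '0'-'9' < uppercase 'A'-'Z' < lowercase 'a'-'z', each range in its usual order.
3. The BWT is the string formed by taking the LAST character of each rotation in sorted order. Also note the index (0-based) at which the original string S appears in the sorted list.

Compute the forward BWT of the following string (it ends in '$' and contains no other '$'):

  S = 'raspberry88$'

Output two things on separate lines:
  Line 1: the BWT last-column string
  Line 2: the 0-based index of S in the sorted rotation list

All 12 rotations (rotation i = S[i:]+S[:i]):
  rot[0] = raspberry88$
  rot[1] = aspberry88$r
  rot[2] = spberry88$ra
  rot[3] = pberry88$ras
  rot[4] = berry88$rasp
  rot[5] = erry88$raspb
  rot[6] = rry88$raspbe
  rot[7] = ry88$raspber
  rot[8] = y88$raspberr
  rot[9] = 88$raspberry
  rot[10] = 8$raspberry8
  rot[11] = $raspberry88
Sorted (with $ < everything):
  sorted[0] = $raspberry88  (last char: '8')
  sorted[1] = 8$raspberry8  (last char: '8')
  sorted[2] = 88$raspberry  (last char: 'y')
  sorted[3] = aspberry88$r  (last char: 'r')
  sorted[4] = berry88$rasp  (last char: 'p')
  sorted[5] = erry88$raspb  (last char: 'b')
  sorted[6] = pberry88$ras  (last char: 's')
  sorted[7] = raspberry88$  (last char: '$')
  sorted[8] = rry88$raspbe  (last char: 'e')
  sorted[9] = ry88$raspber  (last char: 'r')
  sorted[10] = spberry88$ra  (last char: 'a')
  sorted[11] = y88$raspberr  (last char: 'r')
Last column: 88yrpbs$erar
Original string S is at sorted index 7

Answer: 88yrpbs$erar
7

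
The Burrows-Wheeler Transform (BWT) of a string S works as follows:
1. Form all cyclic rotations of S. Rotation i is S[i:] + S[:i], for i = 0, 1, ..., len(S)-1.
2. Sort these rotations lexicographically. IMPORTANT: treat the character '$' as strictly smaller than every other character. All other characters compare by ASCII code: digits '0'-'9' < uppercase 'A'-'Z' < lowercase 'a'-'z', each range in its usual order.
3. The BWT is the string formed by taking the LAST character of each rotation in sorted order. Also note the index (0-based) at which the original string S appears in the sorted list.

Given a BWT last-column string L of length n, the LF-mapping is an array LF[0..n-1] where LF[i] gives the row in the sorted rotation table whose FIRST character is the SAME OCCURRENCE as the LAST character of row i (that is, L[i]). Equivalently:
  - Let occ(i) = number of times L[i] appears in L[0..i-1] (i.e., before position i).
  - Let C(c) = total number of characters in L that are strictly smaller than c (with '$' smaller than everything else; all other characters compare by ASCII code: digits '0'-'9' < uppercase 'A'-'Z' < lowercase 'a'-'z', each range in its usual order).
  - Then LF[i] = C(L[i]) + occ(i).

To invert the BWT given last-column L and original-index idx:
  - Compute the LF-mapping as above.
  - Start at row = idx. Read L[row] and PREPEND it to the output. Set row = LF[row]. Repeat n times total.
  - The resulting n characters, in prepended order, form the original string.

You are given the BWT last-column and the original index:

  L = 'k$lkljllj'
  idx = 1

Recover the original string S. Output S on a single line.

LF mapping: 3 0 5 4 6 1 7 8 2
Walk LF starting at row 1, prepending L[row]:
  step 1: row=1, L[1]='$', prepend. Next row=LF[1]=0
  step 2: row=0, L[0]='k', prepend. Next row=LF[0]=3
  step 3: row=3, L[3]='k', prepend. Next row=LF[3]=4
  step 4: row=4, L[4]='l', prepend. Next row=LF[4]=6
  step 5: row=6, L[6]='l', prepend. Next row=LF[6]=7
  step 6: row=7, L[7]='l', prepend. Next row=LF[7]=8
  step 7: row=8, L[8]='j', prepend. Next row=LF[8]=2
  step 8: row=2, L[2]='l', prepend. Next row=LF[2]=5
  step 9: row=5, L[5]='j', prepend. Next row=LF[5]=1
Reversed output: jljlllkk$

Answer: jljlllkk$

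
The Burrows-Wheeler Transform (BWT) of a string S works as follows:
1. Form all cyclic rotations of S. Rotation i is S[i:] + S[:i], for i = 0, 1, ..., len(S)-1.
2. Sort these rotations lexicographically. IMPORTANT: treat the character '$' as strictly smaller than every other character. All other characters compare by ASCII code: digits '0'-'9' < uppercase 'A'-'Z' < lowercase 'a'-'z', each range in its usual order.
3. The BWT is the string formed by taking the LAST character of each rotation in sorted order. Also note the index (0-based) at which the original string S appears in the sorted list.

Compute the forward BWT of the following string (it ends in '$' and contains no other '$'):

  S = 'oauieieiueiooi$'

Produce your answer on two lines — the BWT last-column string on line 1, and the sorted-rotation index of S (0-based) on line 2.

Answer: ioiuioueee$oiia
10

Derivation:
All 15 rotations (rotation i = S[i:]+S[:i]):
  rot[0] = oauieieiueiooi$
  rot[1] = auieieiueiooi$o
  rot[2] = uieieiueiooi$oa
  rot[3] = ieieiueiooi$oau
  rot[4] = eieiueiooi$oaui
  rot[5] = ieiueiooi$oauie
  rot[6] = eiueiooi$oauiei
  rot[7] = iueiooi$oauieie
  rot[8] = ueiooi$oauieiei
  rot[9] = eiooi$oauieieiu
  rot[10] = iooi$oauieieiue
  rot[11] = ooi$oauieieiuei
  rot[12] = oi$oauieieiueio
  rot[13] = i$oauieieiueioo
  rot[14] = $oauieieiueiooi
Sorted (with $ < everything):
  sorted[0] = $oauieieiueiooi  (last char: 'i')
  sorted[1] = auieieiueiooi$o  (last char: 'o')
  sorted[2] = eieiueiooi$oaui  (last char: 'i')
  sorted[3] = eiooi$oauieieiu  (last char: 'u')
  sorted[4] = eiueiooi$oauiei  (last char: 'i')
  sorted[5] = i$oauieieiueioo  (last char: 'o')
  sorted[6] = ieieiueiooi$oau  (last char: 'u')
  sorted[7] = ieiueiooi$oauie  (last char: 'e')
  sorted[8] = iooi$oauieieiue  (last char: 'e')
  sorted[9] = iueiooi$oauieie  (last char: 'e')
  sorted[10] = oauieieiueiooi$  (last char: '$')
  sorted[11] = oi$oauieieiueio  (last char: 'o')
  sorted[12] = ooi$oauieieiuei  (last char: 'i')
  sorted[13] = ueiooi$oauieiei  (last char: 'i')
  sorted[14] = uieieiueiooi$oa  (last char: 'a')
Last column: ioiuioueee$oiia
Original string S is at sorted index 10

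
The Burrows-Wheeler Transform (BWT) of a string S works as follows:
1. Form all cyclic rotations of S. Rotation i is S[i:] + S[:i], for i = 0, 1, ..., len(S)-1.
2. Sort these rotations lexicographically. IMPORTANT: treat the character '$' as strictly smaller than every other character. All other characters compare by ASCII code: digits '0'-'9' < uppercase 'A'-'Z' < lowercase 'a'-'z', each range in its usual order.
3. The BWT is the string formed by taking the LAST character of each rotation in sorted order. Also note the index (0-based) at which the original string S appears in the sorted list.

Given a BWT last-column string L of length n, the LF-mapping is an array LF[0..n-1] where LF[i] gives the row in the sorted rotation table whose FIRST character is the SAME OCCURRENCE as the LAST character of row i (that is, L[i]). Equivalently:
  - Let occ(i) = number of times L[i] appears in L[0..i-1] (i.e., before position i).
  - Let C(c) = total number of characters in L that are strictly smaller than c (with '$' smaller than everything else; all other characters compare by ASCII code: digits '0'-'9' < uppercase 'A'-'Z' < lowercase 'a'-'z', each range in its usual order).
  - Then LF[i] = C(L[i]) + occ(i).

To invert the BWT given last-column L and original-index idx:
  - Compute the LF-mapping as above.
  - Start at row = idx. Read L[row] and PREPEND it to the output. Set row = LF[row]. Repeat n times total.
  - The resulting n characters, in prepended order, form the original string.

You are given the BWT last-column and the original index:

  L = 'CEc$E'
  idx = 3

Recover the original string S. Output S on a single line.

LF mapping: 1 2 4 0 3
Walk LF starting at row 3, prepending L[row]:
  step 1: row=3, L[3]='$', prepend. Next row=LF[3]=0
  step 2: row=0, L[0]='C', prepend. Next row=LF[0]=1
  step 3: row=1, L[1]='E', prepend. Next row=LF[1]=2
  step 4: row=2, L[2]='c', prepend. Next row=LF[2]=4
  step 5: row=4, L[4]='E', prepend. Next row=LF[4]=3
Reversed output: EcEC$

Answer: EcEC$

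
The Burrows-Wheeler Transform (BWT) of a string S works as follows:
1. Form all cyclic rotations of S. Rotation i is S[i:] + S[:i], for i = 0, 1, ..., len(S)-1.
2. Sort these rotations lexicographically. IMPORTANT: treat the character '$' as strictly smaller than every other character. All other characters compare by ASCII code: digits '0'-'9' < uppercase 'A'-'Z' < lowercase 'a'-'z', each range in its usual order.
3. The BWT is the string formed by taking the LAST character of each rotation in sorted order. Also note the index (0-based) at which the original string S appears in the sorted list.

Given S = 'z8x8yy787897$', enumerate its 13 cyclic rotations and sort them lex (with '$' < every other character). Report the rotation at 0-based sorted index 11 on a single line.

All 13 rotations (rotation i = S[i:]+S[:i]):
  rot[0] = z8x8yy787897$
  rot[1] = 8x8yy787897$z
  rot[2] = x8yy787897$z8
  rot[3] = 8yy787897$z8x
  rot[4] = yy787897$z8x8
  rot[5] = y787897$z8x8y
  rot[6] = 787897$z8x8yy
  rot[7] = 87897$z8x8yy7
  rot[8] = 7897$z8x8yy78
  rot[9] = 897$z8x8yy787
  rot[10] = 97$z8x8yy7878
  rot[11] = 7$z8x8yy78789
  rot[12] = $z8x8yy787897
Sorted (with $ < everything):
  sorted[0] = $z8x8yy787897
  sorted[1] = 7$z8x8yy78789
  sorted[2] = 787897$z8x8yy
  sorted[3] = 7897$z8x8yy78
  sorted[4] = 87897$z8x8yy7
  sorted[5] = 897$z8x8yy787
  sorted[6] = 8x8yy787897$z
  sorted[7] = 8yy787897$z8x
  sorted[8] = 97$z8x8yy7878
  sorted[9] = x8yy787897$z8
  sorted[10] = y787897$z8x8y
  sorted[11] = yy787897$z8x8
  sorted[12] = z8x8yy787897$
sorted[11] = yy787897$z8x8

Answer: yy787897$z8x8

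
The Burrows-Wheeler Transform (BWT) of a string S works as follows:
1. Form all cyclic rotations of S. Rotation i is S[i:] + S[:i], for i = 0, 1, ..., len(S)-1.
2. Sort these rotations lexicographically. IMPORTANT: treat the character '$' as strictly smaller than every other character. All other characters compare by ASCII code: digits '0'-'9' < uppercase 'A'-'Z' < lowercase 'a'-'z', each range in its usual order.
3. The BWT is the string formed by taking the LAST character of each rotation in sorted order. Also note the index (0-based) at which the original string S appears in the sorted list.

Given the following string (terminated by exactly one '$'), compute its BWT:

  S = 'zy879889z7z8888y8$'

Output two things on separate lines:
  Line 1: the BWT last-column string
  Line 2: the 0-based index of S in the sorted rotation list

All 18 rotations (rotation i = S[i:]+S[:i]):
  rot[0] = zy879889z7z8888y8$
  rot[1] = y879889z7z8888y8$z
  rot[2] = 879889z7z8888y8$zy
  rot[3] = 79889z7z8888y8$zy8
  rot[4] = 9889z7z8888y8$zy87
  rot[5] = 889z7z8888y8$zy879
  rot[6] = 89z7z8888y8$zy8798
  rot[7] = 9z7z8888y8$zy87988
  rot[8] = z7z8888y8$zy879889
  rot[9] = 7z8888y8$zy879889z
  rot[10] = z8888y8$zy879889z7
  rot[11] = 8888y8$zy879889z7z
  rot[12] = 888y8$zy879889z7z8
  rot[13] = 88y8$zy879889z7z88
  rot[14] = 8y8$zy879889z7z888
  rot[15] = y8$zy879889z7z8888
  rot[16] = 8$zy879889z7z8888y
  rot[17] = $zy879889z7z8888y8
Sorted (with $ < everything):
  sorted[0] = $zy879889z7z8888y8  (last char: '8')
  sorted[1] = 79889z7z8888y8$zy8  (last char: '8')
  sorted[2] = 7z8888y8$zy879889z  (last char: 'z')
  sorted[3] = 8$zy879889z7z8888y  (last char: 'y')
  sorted[4] = 879889z7z8888y8$zy  (last char: 'y')
  sorted[5] = 8888y8$zy879889z7z  (last char: 'z')
  sorted[6] = 888y8$zy879889z7z8  (last char: '8')
  sorted[7] = 889z7z8888y8$zy879  (last char: '9')
  sorted[8] = 88y8$zy879889z7z88  (last char: '8')
  sorted[9] = 89z7z8888y8$zy8798  (last char: '8')
  sorted[10] = 8y8$zy879889z7z888  (last char: '8')
  sorted[11] = 9889z7z8888y8$zy87  (last char: '7')
  sorted[12] = 9z7z8888y8$zy87988  (last char: '8')
  sorted[13] = y8$zy879889z7z8888  (last char: '8')
  sorted[14] = y879889z7z8888y8$z  (last char: 'z')
  sorted[15] = z7z8888y8$zy879889  (last char: '9')
  sorted[16] = z8888y8$zy879889z7  (last char: '7')
  sorted[17] = zy879889z7z8888y8$  (last char: '$')
Last column: 88zyyz89888788z97$
Original string S is at sorted index 17

Answer: 88zyyz89888788z97$
17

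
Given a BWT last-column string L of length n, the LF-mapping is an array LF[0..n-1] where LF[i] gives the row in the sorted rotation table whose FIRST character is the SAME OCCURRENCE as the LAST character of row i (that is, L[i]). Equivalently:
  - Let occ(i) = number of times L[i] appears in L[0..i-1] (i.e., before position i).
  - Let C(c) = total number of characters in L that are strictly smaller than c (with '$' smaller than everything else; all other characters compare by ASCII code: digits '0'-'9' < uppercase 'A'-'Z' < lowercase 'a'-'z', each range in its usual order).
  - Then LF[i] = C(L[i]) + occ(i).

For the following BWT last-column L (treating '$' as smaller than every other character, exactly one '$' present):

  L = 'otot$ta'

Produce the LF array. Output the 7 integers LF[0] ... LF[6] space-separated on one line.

Char counts: '$':1, 'a':1, 'o':2, 't':3
C (first-col start): C('$')=0, C('a')=1, C('o')=2, C('t')=4
L[0]='o': occ=0, LF[0]=C('o')+0=2+0=2
L[1]='t': occ=0, LF[1]=C('t')+0=4+0=4
L[2]='o': occ=1, LF[2]=C('o')+1=2+1=3
L[3]='t': occ=1, LF[3]=C('t')+1=4+1=5
L[4]='$': occ=0, LF[4]=C('$')+0=0+0=0
L[5]='t': occ=2, LF[5]=C('t')+2=4+2=6
L[6]='a': occ=0, LF[6]=C('a')+0=1+0=1

Answer: 2 4 3 5 0 6 1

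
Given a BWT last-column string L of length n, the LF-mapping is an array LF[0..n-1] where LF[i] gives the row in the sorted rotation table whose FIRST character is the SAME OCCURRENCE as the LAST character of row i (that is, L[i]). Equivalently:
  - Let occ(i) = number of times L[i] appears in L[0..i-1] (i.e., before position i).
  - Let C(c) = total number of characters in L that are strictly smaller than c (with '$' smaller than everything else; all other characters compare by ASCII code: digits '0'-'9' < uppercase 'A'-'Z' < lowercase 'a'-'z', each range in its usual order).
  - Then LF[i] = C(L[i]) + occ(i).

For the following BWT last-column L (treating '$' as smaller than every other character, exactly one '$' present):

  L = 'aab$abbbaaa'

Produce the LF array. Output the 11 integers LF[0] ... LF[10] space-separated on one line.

Char counts: '$':1, 'a':6, 'b':4
C (first-col start): C('$')=0, C('a')=1, C('b')=7
L[0]='a': occ=0, LF[0]=C('a')+0=1+0=1
L[1]='a': occ=1, LF[1]=C('a')+1=1+1=2
L[2]='b': occ=0, LF[2]=C('b')+0=7+0=7
L[3]='$': occ=0, LF[3]=C('$')+0=0+0=0
L[4]='a': occ=2, LF[4]=C('a')+2=1+2=3
L[5]='b': occ=1, LF[5]=C('b')+1=7+1=8
L[6]='b': occ=2, LF[6]=C('b')+2=7+2=9
L[7]='b': occ=3, LF[7]=C('b')+3=7+3=10
L[8]='a': occ=3, LF[8]=C('a')+3=1+3=4
L[9]='a': occ=4, LF[9]=C('a')+4=1+4=5
L[10]='a': occ=5, LF[10]=C('a')+5=1+5=6

Answer: 1 2 7 0 3 8 9 10 4 5 6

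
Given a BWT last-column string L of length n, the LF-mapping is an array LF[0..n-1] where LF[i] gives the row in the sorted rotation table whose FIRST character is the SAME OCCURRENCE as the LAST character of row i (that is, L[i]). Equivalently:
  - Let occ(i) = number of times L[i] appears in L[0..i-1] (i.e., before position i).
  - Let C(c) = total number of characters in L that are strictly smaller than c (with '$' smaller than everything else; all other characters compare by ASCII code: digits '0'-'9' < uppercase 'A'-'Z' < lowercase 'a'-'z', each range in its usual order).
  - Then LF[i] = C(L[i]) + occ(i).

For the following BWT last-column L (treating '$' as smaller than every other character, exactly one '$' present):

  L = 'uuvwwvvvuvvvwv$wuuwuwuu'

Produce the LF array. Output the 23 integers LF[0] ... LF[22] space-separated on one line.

Char counts: '$':1, 'u':8, 'v':8, 'w':6
C (first-col start): C('$')=0, C('u')=1, C('v')=9, C('w')=17
L[0]='u': occ=0, LF[0]=C('u')+0=1+0=1
L[1]='u': occ=1, LF[1]=C('u')+1=1+1=2
L[2]='v': occ=0, LF[2]=C('v')+0=9+0=9
L[3]='w': occ=0, LF[3]=C('w')+0=17+0=17
L[4]='w': occ=1, LF[4]=C('w')+1=17+1=18
L[5]='v': occ=1, LF[5]=C('v')+1=9+1=10
L[6]='v': occ=2, LF[6]=C('v')+2=9+2=11
L[7]='v': occ=3, LF[7]=C('v')+3=9+3=12
L[8]='u': occ=2, LF[8]=C('u')+2=1+2=3
L[9]='v': occ=4, LF[9]=C('v')+4=9+4=13
L[10]='v': occ=5, LF[10]=C('v')+5=9+5=14
L[11]='v': occ=6, LF[11]=C('v')+6=9+6=15
L[12]='w': occ=2, LF[12]=C('w')+2=17+2=19
L[13]='v': occ=7, LF[13]=C('v')+7=9+7=16
L[14]='$': occ=0, LF[14]=C('$')+0=0+0=0
L[15]='w': occ=3, LF[15]=C('w')+3=17+3=20
L[16]='u': occ=3, LF[16]=C('u')+3=1+3=4
L[17]='u': occ=4, LF[17]=C('u')+4=1+4=5
L[18]='w': occ=4, LF[18]=C('w')+4=17+4=21
L[19]='u': occ=5, LF[19]=C('u')+5=1+5=6
L[20]='w': occ=5, LF[20]=C('w')+5=17+5=22
L[21]='u': occ=6, LF[21]=C('u')+6=1+6=7
L[22]='u': occ=7, LF[22]=C('u')+7=1+7=8

Answer: 1 2 9 17 18 10 11 12 3 13 14 15 19 16 0 20 4 5 21 6 22 7 8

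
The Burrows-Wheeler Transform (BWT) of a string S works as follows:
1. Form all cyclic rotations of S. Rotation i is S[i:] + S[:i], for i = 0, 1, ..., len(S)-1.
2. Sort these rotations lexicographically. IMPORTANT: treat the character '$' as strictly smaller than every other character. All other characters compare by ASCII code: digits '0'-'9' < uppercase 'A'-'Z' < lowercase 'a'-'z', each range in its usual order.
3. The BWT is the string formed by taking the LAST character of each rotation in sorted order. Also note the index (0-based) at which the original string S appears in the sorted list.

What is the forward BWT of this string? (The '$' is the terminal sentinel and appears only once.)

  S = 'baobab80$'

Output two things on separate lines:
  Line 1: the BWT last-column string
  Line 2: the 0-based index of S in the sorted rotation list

All 9 rotations (rotation i = S[i:]+S[:i]):
  rot[0] = baobab80$
  rot[1] = aobab80$b
  rot[2] = obab80$ba
  rot[3] = bab80$bao
  rot[4] = ab80$baob
  rot[5] = b80$baoba
  rot[6] = 80$baobab
  rot[7] = 0$baobab8
  rot[8] = $baobab80
Sorted (with $ < everything):
  sorted[0] = $baobab80  (last char: '0')
  sorted[1] = 0$baobab8  (last char: '8')
  sorted[2] = 80$baobab  (last char: 'b')
  sorted[3] = ab80$baob  (last char: 'b')
  sorted[4] = aobab80$b  (last char: 'b')
  sorted[5] = b80$baoba  (last char: 'a')
  sorted[6] = bab80$bao  (last char: 'o')
  sorted[7] = baobab80$  (last char: '$')
  sorted[8] = obab80$ba  (last char: 'a')
Last column: 08bbbao$a
Original string S is at sorted index 7

Answer: 08bbbao$a
7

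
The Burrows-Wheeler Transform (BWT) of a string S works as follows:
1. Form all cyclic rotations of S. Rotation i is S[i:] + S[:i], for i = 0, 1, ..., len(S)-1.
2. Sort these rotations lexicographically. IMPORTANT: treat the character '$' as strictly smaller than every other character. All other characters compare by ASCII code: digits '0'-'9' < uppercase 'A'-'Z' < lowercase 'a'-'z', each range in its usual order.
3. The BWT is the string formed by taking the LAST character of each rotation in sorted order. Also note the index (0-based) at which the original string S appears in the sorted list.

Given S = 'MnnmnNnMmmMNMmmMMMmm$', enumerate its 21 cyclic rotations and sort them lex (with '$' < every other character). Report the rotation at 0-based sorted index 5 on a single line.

Answer: MmmMMMmm$MnnmnNnMmmMN

Derivation:
All 21 rotations (rotation i = S[i:]+S[:i]):
  rot[0] = MnnmnNnMmmMNMmmMMMmm$
  rot[1] = nnmnNnMmmMNMmmMMMmm$M
  rot[2] = nmnNnMmmMNMmmMMMmm$Mn
  rot[3] = mnNnMmmMNMmmMMMmm$Mnn
  rot[4] = nNnMmmMNMmmMMMmm$Mnnm
  rot[5] = NnMmmMNMmmMMMmm$Mnnmn
  rot[6] = nMmmMNMmmMMMmm$MnnmnN
  rot[7] = MmmMNMmmMMMmm$MnnmnNn
  rot[8] = mmMNMmmMMMmm$MnnmnNnM
  rot[9] = mMNMmmMMMmm$MnnmnNnMm
  rot[10] = MNMmmMMMmm$MnnmnNnMmm
  rot[11] = NMmmMMMmm$MnnmnNnMmmM
  rot[12] = MmmMMMmm$MnnmnNnMmmMN
  rot[13] = mmMMMmm$MnnmnNnMmmMNM
  rot[14] = mMMMmm$MnnmnNnMmmMNMm
  rot[15] = MMMmm$MnnmnNnMmmMNMmm
  rot[16] = MMmm$MnnmnNnMmmMNMmmM
  rot[17] = Mmm$MnnmnNnMmmMNMmmMM
  rot[18] = mm$MnnmnNnMmmMNMmmMMM
  rot[19] = m$MnnmnNnMmmMNMmmMMMm
  rot[20] = $MnnmnNnMmmMNMmmMMMmm
Sorted (with $ < everything):
  sorted[0] = $MnnmnNnMmmMNMmmMMMmm
  sorted[1] = MMMmm$MnnmnNnMmmMNMmm
  sorted[2] = MMmm$MnnmnNnMmmMNMmmM
  sorted[3] = MNMmmMMMmm$MnnmnNnMmm
  sorted[4] = Mmm$MnnmnNnMmmMNMmmMM
  sorted[5] = MmmMMMmm$MnnmnNnMmmMN
  sorted[6] = MmmMNMmmMMMmm$MnnmnNn
  sorted[7] = MnnmnNnMmmMNMmmMMMmm$
  sorted[8] = NMmmMMMmm$MnnmnNnMmmM
  sorted[9] = NnMmmMNMmmMMMmm$Mnnmn
  sorted[10] = m$MnnmnNnMmmMNMmmMMMm
  sorted[11] = mMMMmm$MnnmnNnMmmMNMm
  sorted[12] = mMNMmmMMMmm$MnnmnNnMm
  sorted[13] = mm$MnnmnNnMmmMNMmmMMM
  sorted[14] = mmMMMmm$MnnmnNnMmmMNM
  sorted[15] = mmMNMmmMMMmm$MnnmnNnM
  sorted[16] = mnNnMmmMNMmmMMMmm$Mnn
  sorted[17] = nMmmMNMmmMMMmm$MnnmnN
  sorted[18] = nNnMmmMNMmmMMMmm$Mnnm
  sorted[19] = nmnNnMmmMNMmmMMMmm$Mn
  sorted[20] = nnmnNnMmmMNMmmMMMmm$M
sorted[5] = MmmMMMmm$MnnmnNnMmmMN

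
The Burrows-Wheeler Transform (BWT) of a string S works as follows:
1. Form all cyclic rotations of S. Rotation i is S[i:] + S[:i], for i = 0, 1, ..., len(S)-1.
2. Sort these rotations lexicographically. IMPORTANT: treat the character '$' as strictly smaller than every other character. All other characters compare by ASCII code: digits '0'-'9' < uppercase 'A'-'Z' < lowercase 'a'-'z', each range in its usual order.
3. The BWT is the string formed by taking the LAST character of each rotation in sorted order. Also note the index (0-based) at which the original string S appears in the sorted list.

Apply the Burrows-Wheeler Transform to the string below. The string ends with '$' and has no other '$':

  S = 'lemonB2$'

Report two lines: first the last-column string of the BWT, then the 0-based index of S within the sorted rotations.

All 8 rotations (rotation i = S[i:]+S[:i]):
  rot[0] = lemonB2$
  rot[1] = emonB2$l
  rot[2] = monB2$le
  rot[3] = onB2$lem
  rot[4] = nB2$lemo
  rot[5] = B2$lemon
  rot[6] = 2$lemonB
  rot[7] = $lemonB2
Sorted (with $ < everything):
  sorted[0] = $lemonB2  (last char: '2')
  sorted[1] = 2$lemonB  (last char: 'B')
  sorted[2] = B2$lemon  (last char: 'n')
  sorted[3] = emonB2$l  (last char: 'l')
  sorted[4] = lemonB2$  (last char: '$')
  sorted[5] = monB2$le  (last char: 'e')
  sorted[6] = nB2$lemo  (last char: 'o')
  sorted[7] = onB2$lem  (last char: 'm')
Last column: 2Bnl$eom
Original string S is at sorted index 4

Answer: 2Bnl$eom
4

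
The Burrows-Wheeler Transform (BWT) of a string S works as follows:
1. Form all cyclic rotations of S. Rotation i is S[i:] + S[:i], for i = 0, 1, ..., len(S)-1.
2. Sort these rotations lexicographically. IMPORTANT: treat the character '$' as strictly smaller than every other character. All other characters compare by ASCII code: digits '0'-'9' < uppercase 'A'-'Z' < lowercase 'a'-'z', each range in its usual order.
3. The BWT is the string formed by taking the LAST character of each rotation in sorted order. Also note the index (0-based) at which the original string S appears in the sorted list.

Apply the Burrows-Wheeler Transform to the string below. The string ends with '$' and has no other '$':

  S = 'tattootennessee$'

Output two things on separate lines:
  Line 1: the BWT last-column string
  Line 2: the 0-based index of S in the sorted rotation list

All 16 rotations (rotation i = S[i:]+S[:i]):
  rot[0] = tattootennessee$
  rot[1] = attootennessee$t
  rot[2] = ttootennessee$ta
  rot[3] = tootennessee$tat
  rot[4] = ootennessee$tatt
  rot[5] = otennessee$tatto
  rot[6] = tennessee$tattoo
  rot[7] = ennessee$tattoot
  rot[8] = nnessee$tattoote
  rot[9] = nessee$tattooten
  rot[10] = essee$tattootenn
  rot[11] = ssee$tattootenne
  rot[12] = see$tattootennes
  rot[13] = ee$tattootenness
  rot[14] = e$tattootennesse
  rot[15] = $tattootennessee
Sorted (with $ < everything):
  sorted[0] = $tattootennessee  (last char: 'e')
  sorted[1] = attootennessee$t  (last char: 't')
  sorted[2] = e$tattootennesse  (last char: 'e')
  sorted[3] = ee$tattootenness  (last char: 's')
  sorted[4] = ennessee$tattoot  (last char: 't')
  sorted[5] = essee$tattootenn  (last char: 'n')
  sorted[6] = nessee$tattooten  (last char: 'n')
  sorted[7] = nnessee$tattoote  (last char: 'e')
  sorted[8] = ootennessee$tatt  (last char: 't')
  sorted[9] = otennessee$tatto  (last char: 'o')
  sorted[10] = see$tattootennes  (last char: 's')
  sorted[11] = ssee$tattootenne  (last char: 'e')
  sorted[12] = tattootennessee$  (last char: '$')
  sorted[13] = tennessee$tattoo  (last char: 'o')
  sorted[14] = tootennessee$tat  (last char: 't')
  sorted[15] = ttootennessee$ta  (last char: 'a')
Last column: etestnnetose$ota
Original string S is at sorted index 12

Answer: etestnnetose$ota
12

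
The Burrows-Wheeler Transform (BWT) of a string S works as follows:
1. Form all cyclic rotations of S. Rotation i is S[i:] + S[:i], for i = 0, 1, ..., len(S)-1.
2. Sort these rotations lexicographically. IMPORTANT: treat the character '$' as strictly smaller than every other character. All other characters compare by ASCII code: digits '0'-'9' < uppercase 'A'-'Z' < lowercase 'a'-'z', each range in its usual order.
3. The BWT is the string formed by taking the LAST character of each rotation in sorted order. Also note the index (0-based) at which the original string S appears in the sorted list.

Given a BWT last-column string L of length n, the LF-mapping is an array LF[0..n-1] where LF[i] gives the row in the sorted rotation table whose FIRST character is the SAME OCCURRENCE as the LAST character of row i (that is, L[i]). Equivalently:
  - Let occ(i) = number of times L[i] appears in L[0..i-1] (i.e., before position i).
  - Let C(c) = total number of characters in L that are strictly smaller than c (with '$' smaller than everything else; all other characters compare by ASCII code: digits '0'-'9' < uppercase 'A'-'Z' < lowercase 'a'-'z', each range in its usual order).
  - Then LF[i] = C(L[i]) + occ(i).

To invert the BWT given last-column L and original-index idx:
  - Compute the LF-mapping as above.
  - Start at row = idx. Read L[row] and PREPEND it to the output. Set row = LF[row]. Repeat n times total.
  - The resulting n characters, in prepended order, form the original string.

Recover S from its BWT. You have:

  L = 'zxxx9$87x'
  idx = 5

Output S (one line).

Answer: x8x9x7xz$

Derivation:
LF mapping: 8 4 5 6 3 0 2 1 7
Walk LF starting at row 5, prepending L[row]:
  step 1: row=5, L[5]='$', prepend. Next row=LF[5]=0
  step 2: row=0, L[0]='z', prepend. Next row=LF[0]=8
  step 3: row=8, L[8]='x', prepend. Next row=LF[8]=7
  step 4: row=7, L[7]='7', prepend. Next row=LF[7]=1
  step 5: row=1, L[1]='x', prepend. Next row=LF[1]=4
  step 6: row=4, L[4]='9', prepend. Next row=LF[4]=3
  step 7: row=3, L[3]='x', prepend. Next row=LF[3]=6
  step 8: row=6, L[6]='8', prepend. Next row=LF[6]=2
  step 9: row=2, L[2]='x', prepend. Next row=LF[2]=5
Reversed output: x8x9x7xz$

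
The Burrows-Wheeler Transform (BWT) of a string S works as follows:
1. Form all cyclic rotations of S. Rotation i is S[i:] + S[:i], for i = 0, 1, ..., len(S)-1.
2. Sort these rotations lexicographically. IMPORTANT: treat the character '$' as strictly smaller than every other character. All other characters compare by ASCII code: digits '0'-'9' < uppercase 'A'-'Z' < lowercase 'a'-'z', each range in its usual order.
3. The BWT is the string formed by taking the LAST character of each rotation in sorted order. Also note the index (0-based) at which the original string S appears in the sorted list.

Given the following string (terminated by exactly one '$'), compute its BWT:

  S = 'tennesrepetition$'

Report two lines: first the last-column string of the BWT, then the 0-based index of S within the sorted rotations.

All 17 rotations (rotation i = S[i:]+S[:i]):
  rot[0] = tennesrepetition$
  rot[1] = ennesrepetition$t
  rot[2] = nnesrepetition$te
  rot[3] = nesrepetition$ten
  rot[4] = esrepetition$tenn
  rot[5] = srepetition$tenne
  rot[6] = repetition$tennes
  rot[7] = epetition$tennesr
  rot[8] = petition$tennesre
  rot[9] = etition$tennesrep
  rot[10] = tition$tennesrepe
  rot[11] = ition$tennesrepet
  rot[12] = tion$tennesrepeti
  rot[13] = ion$tennesrepetit
  rot[14] = on$tennesrepetiti
  rot[15] = n$tennesrepetitio
  rot[16] = $tennesrepetition
Sorted (with $ < everything):
  sorted[0] = $tennesrepetition  (last char: 'n')
  sorted[1] = ennesrepetition$t  (last char: 't')
  sorted[2] = epetition$tennesr  (last char: 'r')
  sorted[3] = esrepetition$tenn  (last char: 'n')
  sorted[4] = etition$tennesrep  (last char: 'p')
  sorted[5] = ion$tennesrepetit  (last char: 't')
  sorted[6] = ition$tennesrepet  (last char: 't')
  sorted[7] = n$tennesrepetitio  (last char: 'o')
  sorted[8] = nesrepetition$ten  (last char: 'n')
  sorted[9] = nnesrepetition$te  (last char: 'e')
  sorted[10] = on$tennesrepetiti  (last char: 'i')
  sorted[11] = petition$tennesre  (last char: 'e')
  sorted[12] = repetition$tennes  (last char: 's')
  sorted[13] = srepetition$tenne  (last char: 'e')
  sorted[14] = tennesrepetition$  (last char: '$')
  sorted[15] = tion$tennesrepeti  (last char: 'i')
  sorted[16] = tition$tennesrepe  (last char: 'e')
Last column: ntrnpttoneiese$ie
Original string S is at sorted index 14

Answer: ntrnpttoneiese$ie
14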